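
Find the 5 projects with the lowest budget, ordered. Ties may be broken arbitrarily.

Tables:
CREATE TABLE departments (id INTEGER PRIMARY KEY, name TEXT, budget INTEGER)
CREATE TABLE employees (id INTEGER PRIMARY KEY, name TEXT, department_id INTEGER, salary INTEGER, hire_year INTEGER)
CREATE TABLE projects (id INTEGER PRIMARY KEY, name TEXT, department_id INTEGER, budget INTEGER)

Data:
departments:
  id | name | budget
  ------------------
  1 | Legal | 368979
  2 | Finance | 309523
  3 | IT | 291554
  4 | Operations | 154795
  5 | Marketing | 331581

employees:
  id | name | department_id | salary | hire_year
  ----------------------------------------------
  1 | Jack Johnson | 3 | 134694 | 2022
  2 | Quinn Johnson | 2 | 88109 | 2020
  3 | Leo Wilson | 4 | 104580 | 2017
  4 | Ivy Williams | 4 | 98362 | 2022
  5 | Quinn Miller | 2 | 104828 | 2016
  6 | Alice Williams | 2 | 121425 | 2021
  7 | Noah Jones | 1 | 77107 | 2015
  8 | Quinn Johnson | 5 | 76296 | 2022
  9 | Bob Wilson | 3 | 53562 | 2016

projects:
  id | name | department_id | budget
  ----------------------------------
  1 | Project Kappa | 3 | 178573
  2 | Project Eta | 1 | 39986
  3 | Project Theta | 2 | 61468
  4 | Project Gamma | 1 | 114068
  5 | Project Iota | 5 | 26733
SELECT name, budget FROM projects ORDER BY budget ASC LIMIT 5

Execution result:
name | budget
Project Iota | 26733
Project Eta | 39986
Project Theta | 61468
Project Gamma | 114068
Project Kappa | 178573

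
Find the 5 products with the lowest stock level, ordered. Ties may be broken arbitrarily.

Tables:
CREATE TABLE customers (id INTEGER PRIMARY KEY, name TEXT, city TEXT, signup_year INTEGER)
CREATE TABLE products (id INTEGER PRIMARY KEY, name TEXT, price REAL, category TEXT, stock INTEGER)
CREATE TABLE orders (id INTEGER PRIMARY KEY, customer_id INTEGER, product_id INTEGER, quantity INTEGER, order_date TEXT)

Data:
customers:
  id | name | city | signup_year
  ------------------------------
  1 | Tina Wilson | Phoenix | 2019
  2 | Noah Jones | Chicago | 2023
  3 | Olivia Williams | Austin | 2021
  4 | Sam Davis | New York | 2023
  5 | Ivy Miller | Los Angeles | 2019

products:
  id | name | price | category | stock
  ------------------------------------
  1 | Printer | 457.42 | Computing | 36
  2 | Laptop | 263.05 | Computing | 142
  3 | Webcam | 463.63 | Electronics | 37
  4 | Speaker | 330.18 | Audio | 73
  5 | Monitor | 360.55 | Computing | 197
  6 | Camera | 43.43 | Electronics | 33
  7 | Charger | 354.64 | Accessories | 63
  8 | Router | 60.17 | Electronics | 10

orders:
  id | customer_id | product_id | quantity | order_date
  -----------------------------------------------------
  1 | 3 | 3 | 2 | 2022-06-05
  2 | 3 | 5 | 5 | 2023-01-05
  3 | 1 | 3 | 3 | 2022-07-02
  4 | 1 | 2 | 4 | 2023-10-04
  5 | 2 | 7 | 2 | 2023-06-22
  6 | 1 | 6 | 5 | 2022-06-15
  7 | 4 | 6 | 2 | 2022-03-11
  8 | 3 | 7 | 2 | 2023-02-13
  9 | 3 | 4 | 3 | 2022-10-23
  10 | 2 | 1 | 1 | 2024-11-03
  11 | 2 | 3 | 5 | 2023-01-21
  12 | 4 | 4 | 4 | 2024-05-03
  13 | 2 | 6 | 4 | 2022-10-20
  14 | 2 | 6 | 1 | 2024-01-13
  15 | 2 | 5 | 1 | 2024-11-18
SELECT name, stock FROM products ORDER BY stock ASC LIMIT 5

Execution result:
name | stock
Router | 10
Camera | 33
Printer | 36
Webcam | 37
Charger | 63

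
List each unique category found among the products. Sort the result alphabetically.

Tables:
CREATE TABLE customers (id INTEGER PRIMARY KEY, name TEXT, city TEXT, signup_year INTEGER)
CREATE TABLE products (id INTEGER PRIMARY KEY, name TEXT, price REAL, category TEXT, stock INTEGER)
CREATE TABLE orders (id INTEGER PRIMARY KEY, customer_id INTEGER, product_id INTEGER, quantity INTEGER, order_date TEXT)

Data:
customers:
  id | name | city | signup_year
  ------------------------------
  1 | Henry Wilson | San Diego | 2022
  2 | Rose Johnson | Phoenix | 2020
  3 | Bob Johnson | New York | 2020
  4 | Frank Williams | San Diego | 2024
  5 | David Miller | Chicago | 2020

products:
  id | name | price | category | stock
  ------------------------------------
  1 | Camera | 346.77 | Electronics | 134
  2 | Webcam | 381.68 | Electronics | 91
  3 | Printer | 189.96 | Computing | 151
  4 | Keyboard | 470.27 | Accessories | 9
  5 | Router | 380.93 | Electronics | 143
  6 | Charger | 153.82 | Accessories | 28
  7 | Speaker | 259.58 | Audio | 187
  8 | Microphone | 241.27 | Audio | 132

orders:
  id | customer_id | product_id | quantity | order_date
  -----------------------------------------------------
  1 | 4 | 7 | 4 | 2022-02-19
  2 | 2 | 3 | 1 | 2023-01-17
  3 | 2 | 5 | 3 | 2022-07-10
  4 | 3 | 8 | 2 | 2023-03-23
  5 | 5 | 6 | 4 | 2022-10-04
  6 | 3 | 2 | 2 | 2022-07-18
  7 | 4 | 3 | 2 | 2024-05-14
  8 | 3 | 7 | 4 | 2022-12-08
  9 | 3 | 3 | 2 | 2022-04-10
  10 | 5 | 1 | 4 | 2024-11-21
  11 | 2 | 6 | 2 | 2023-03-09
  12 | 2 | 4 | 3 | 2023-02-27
SELECT DISTINCT category FROM products ORDER BY category

Execution result:
category
Accessories
Audio
Computing
Electronics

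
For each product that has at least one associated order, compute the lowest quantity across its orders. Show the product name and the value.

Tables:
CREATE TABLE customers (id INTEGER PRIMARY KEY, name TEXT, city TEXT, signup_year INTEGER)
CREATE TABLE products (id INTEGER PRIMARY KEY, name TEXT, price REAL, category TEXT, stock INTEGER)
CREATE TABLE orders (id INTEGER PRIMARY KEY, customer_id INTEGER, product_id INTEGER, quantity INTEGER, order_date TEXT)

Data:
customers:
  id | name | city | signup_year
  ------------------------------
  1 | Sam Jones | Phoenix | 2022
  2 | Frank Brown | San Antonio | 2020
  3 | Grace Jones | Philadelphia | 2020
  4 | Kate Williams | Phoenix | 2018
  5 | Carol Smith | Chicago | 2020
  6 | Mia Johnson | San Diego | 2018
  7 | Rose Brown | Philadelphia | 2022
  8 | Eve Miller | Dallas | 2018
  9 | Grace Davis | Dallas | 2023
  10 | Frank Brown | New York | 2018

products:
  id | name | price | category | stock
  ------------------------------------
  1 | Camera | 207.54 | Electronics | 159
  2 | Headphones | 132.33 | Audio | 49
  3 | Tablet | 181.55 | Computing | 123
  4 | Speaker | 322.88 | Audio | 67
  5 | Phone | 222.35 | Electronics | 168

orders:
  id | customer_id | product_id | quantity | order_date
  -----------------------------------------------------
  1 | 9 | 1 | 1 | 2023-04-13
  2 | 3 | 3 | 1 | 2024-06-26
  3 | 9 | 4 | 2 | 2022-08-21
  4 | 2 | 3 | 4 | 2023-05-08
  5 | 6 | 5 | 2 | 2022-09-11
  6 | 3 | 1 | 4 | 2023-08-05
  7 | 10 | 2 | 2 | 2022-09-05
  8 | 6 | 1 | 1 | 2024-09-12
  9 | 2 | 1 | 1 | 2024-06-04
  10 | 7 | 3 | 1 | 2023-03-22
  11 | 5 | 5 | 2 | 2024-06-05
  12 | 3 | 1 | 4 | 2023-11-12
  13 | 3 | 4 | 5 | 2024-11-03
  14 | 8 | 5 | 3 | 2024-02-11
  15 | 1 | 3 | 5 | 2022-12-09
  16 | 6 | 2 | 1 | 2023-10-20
SELECT p.name, MIN(c.quantity) AS min_quantity FROM orders c JOIN products p ON c.product_id = p.id GROUP BY p.id, p.name

Execution result:
name | min_quantity
Camera | 1
Headphones | 1
Tablet | 1
Speaker | 2
Phone | 2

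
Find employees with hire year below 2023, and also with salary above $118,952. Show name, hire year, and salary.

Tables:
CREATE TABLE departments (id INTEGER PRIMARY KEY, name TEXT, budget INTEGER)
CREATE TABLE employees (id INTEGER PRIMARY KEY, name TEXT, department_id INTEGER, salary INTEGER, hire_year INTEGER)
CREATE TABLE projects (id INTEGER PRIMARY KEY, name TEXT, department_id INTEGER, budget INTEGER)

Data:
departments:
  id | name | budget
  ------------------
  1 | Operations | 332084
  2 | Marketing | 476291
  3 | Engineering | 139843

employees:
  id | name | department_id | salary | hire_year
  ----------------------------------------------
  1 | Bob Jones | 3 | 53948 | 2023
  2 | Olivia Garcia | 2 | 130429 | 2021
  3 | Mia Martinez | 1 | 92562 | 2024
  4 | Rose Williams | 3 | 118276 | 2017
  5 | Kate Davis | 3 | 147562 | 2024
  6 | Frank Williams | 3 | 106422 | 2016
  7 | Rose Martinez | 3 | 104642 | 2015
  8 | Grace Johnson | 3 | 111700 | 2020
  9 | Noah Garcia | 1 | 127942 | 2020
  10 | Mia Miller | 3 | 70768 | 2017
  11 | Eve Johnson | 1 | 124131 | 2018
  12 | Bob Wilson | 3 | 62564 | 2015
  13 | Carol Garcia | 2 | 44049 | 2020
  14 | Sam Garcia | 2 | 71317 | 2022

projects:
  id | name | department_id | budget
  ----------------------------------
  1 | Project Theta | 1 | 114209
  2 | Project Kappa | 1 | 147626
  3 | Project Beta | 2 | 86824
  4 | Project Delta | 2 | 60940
SELECT name, hire_year, salary FROM employees WHERE hire_year < 2023 AND salary > 118952

Execution result:
name | hire_year | salary
Olivia Garcia | 2021 | 130429
Noah Garcia | 2020 | 127942
Eve Johnson | 2018 | 124131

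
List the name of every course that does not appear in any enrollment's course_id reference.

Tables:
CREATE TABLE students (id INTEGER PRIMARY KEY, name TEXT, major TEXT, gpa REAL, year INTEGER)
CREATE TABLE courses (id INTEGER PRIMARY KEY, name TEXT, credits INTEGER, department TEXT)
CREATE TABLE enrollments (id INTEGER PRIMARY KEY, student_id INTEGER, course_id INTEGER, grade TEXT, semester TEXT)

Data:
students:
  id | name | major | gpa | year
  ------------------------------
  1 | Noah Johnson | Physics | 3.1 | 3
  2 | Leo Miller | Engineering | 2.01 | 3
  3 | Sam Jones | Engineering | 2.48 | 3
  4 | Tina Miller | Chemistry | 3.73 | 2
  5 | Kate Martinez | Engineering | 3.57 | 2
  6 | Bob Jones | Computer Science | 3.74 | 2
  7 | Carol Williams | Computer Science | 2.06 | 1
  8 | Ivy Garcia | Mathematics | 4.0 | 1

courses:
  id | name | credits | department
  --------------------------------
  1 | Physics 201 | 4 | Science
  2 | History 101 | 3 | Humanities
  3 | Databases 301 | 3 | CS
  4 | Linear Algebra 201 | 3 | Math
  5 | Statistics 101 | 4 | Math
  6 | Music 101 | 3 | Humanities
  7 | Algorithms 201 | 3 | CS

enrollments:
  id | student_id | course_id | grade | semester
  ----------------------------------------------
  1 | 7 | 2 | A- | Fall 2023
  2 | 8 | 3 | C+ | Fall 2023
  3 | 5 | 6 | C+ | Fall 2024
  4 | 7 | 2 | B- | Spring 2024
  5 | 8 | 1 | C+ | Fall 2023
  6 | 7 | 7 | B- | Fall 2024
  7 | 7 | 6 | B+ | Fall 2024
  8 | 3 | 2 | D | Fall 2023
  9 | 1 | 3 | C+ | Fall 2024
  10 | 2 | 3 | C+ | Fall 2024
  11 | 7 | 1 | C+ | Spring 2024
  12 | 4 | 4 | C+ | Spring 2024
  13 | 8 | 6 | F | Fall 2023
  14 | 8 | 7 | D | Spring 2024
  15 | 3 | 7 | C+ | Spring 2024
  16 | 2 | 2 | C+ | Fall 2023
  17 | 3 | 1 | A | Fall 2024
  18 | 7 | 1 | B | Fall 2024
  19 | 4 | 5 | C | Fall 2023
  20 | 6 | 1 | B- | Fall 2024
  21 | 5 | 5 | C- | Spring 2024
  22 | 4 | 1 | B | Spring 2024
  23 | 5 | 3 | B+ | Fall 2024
SELECT p.name FROM courses p LEFT JOIN enrollments c ON c.course_id = p.id WHERE c.id IS NULL

Execution result:
(no rows)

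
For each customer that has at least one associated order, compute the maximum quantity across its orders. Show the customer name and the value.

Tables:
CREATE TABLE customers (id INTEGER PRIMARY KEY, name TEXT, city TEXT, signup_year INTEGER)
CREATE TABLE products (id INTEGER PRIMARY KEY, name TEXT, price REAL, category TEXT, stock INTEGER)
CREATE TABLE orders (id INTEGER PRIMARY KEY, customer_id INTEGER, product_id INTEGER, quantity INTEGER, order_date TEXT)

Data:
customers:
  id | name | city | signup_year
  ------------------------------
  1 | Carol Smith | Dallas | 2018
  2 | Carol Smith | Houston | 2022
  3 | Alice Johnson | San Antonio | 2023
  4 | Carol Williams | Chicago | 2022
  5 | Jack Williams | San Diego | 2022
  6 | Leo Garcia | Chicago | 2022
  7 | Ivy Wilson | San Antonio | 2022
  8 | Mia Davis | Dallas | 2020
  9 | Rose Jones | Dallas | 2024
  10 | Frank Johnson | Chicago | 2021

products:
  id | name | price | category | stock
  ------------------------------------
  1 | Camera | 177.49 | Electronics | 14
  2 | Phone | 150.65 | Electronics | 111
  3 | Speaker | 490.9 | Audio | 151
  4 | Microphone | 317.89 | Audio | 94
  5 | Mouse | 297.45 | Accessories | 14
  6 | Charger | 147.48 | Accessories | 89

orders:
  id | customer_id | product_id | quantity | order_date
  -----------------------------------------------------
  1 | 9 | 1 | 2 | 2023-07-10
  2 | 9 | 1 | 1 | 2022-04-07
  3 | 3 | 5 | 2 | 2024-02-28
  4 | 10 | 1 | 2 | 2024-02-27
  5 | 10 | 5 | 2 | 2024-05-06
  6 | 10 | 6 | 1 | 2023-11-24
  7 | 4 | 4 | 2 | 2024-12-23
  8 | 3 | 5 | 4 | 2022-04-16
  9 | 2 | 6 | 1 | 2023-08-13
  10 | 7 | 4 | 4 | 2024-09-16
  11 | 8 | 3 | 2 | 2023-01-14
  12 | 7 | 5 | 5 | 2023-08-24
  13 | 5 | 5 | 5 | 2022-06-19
SELECT p.name, MAX(c.quantity) AS max_quantity FROM orders c JOIN customers p ON c.customer_id = p.id GROUP BY p.id, p.name

Execution result:
name | max_quantity
Carol Smith | 1
Alice Johnson | 4
Carol Williams | 2
Jack Williams | 5
Ivy Wilson | 5
Mia Davis | 2
Rose Jones | 2
Frank Johnson | 2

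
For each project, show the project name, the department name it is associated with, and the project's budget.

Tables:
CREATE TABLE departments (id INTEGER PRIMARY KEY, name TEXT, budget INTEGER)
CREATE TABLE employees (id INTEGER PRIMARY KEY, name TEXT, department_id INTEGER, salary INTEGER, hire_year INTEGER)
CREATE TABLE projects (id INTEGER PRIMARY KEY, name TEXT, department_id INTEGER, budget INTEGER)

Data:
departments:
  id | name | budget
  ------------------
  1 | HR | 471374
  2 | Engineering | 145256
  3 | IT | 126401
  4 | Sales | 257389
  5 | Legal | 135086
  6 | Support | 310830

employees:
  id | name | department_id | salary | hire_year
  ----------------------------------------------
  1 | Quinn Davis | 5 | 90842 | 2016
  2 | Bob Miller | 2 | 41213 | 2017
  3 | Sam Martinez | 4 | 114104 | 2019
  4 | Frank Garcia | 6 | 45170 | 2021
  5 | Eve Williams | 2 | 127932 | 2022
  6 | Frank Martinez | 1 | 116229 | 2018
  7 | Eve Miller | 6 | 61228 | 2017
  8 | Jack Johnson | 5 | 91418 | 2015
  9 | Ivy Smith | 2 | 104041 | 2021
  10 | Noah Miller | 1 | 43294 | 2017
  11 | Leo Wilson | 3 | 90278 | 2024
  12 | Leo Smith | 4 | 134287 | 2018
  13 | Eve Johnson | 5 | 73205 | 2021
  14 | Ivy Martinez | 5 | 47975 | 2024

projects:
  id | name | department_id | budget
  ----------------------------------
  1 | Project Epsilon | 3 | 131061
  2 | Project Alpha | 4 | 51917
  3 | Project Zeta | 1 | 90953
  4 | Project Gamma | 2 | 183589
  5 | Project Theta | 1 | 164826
SELECT c.name, p.name AS department, c.budget FROM projects c JOIN departments p ON c.department_id = p.id

Execution result:
name | department | budget
Project Epsilon | IT | 131061
Project Alpha | Sales | 51917
Project Zeta | HR | 90953
Project Gamma | Engineering | 183589
Project Theta | HR | 164826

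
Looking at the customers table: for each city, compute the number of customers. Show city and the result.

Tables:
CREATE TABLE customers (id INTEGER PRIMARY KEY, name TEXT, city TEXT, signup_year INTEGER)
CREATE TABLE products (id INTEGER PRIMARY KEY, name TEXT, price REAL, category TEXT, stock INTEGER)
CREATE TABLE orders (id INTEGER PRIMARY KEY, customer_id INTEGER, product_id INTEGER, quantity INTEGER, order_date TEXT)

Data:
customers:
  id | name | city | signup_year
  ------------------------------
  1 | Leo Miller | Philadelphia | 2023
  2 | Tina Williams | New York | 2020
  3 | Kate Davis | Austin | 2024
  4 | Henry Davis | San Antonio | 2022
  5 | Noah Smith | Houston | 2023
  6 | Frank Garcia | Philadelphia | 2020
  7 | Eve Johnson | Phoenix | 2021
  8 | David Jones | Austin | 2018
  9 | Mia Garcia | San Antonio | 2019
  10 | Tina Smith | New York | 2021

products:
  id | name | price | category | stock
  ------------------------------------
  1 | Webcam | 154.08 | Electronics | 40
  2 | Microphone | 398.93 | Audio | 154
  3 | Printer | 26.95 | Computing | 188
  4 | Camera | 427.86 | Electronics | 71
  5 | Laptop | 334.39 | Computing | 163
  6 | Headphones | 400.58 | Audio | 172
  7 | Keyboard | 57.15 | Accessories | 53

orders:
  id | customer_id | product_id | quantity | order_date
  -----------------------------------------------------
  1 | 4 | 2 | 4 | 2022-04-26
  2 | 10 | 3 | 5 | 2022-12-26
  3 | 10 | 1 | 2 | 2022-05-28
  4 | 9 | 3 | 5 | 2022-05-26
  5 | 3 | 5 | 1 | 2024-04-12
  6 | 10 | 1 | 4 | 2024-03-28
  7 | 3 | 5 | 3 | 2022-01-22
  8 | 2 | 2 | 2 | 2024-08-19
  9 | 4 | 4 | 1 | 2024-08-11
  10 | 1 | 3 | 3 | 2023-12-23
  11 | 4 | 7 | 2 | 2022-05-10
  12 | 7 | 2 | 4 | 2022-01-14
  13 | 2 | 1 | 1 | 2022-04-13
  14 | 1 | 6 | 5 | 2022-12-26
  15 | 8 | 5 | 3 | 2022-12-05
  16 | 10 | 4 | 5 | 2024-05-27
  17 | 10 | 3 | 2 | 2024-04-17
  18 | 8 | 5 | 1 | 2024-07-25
SELECT city, COUNT(*) AS n FROM customers GROUP BY city

Execution result:
city | n
Austin | 2
Houston | 1
New York | 2
Philadelphia | 2
Phoenix | 1
San Antonio | 2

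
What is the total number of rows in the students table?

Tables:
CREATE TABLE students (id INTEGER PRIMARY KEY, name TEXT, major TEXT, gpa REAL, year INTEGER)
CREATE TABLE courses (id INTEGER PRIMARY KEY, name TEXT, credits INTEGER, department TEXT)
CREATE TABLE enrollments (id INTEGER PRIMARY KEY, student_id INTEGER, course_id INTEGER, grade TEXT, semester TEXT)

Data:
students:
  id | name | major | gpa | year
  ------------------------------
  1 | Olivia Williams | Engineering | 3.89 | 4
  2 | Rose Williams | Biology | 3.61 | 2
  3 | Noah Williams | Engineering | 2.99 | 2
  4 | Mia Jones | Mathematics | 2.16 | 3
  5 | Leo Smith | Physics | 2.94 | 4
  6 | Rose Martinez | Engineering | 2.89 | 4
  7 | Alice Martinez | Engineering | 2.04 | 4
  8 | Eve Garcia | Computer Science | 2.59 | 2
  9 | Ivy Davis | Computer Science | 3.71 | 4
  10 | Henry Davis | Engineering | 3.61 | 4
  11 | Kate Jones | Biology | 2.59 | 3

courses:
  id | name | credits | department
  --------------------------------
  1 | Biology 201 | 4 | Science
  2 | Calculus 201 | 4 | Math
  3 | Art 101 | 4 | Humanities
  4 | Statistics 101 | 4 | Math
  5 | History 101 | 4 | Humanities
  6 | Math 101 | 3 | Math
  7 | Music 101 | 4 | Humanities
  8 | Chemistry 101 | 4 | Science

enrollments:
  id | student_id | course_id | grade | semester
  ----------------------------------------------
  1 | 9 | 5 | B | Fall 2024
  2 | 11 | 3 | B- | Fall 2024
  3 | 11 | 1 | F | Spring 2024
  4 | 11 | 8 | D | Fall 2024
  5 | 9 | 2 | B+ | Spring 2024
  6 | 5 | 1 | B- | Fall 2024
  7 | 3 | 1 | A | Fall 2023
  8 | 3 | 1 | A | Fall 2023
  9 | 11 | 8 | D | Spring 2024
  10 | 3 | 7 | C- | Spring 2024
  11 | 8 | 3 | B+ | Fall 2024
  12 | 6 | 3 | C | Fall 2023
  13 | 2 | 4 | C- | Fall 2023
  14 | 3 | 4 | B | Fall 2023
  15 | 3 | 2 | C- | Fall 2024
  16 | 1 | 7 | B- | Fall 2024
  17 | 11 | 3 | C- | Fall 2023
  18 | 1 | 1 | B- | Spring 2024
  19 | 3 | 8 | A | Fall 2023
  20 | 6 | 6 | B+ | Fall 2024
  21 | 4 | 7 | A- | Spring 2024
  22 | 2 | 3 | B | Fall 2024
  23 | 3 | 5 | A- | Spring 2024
SELECT COUNT(*) FROM students

Execution result:
11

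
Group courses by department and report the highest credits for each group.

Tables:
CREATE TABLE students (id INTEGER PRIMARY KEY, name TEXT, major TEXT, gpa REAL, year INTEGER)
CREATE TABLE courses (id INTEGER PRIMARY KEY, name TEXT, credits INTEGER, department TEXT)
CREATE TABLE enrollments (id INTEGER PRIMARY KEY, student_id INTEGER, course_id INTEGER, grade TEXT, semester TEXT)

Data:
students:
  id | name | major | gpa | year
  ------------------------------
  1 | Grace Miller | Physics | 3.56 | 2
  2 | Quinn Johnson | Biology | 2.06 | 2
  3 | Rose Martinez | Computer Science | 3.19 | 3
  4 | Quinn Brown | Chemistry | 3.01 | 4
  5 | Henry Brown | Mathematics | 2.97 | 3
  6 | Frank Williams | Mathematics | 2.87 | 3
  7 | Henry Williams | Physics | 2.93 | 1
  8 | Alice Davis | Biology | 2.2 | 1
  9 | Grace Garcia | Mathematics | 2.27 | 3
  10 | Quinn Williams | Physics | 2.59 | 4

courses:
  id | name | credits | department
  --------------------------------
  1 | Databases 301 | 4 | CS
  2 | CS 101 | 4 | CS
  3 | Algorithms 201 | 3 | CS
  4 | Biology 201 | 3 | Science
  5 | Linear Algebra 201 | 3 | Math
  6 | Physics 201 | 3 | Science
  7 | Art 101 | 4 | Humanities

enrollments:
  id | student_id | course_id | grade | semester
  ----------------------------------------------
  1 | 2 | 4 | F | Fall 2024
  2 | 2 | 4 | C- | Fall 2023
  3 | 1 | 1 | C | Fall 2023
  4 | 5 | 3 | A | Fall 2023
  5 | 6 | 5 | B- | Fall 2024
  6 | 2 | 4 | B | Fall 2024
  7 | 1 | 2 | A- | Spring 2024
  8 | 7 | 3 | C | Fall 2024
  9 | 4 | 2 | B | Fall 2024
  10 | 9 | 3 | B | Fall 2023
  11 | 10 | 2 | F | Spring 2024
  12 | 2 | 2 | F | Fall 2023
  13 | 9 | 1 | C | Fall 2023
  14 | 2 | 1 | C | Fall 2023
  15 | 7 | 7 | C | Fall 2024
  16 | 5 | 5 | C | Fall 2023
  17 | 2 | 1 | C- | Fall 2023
SELECT department, MAX(credits) AS max_credits FROM courses GROUP BY department

Execution result:
department | max_credits
CS | 4
Humanities | 4
Math | 3
Science | 3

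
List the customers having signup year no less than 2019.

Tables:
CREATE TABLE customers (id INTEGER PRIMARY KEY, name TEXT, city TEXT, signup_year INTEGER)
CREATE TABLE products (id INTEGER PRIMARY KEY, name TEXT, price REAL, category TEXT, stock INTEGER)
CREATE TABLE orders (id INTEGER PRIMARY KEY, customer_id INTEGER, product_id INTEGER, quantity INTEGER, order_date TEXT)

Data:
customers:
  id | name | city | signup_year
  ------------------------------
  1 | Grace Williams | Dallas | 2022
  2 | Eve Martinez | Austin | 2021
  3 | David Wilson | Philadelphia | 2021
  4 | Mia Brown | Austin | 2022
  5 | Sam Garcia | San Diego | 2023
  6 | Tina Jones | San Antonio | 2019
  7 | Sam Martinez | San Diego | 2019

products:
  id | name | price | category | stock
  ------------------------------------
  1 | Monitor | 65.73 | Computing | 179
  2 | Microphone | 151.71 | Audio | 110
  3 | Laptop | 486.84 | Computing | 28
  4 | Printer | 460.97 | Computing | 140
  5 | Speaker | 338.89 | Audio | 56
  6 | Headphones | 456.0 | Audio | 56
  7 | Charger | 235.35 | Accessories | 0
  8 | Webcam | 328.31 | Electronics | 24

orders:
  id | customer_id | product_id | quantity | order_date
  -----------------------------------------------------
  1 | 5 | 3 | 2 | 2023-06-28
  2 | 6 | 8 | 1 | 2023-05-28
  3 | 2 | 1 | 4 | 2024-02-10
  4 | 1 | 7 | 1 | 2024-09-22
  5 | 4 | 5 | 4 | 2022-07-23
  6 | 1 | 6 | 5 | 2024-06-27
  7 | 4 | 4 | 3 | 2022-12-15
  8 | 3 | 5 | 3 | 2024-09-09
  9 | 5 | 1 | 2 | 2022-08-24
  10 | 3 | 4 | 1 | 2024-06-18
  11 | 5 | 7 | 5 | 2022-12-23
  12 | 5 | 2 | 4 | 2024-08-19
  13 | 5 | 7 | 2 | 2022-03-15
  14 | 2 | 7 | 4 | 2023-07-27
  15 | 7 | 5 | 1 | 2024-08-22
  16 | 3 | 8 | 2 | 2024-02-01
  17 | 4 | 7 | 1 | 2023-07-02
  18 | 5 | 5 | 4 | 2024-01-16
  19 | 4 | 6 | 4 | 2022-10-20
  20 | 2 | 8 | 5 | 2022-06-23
SELECT name, signup_year FROM customers WHERE signup_year >= 2019

Execution result:
name | signup_year
Grace Williams | 2022
Eve Martinez | 2021
David Wilson | 2021
Mia Brown | 2022
Sam Garcia | 2023
Tina Jones | 2019
Sam Martinez | 2019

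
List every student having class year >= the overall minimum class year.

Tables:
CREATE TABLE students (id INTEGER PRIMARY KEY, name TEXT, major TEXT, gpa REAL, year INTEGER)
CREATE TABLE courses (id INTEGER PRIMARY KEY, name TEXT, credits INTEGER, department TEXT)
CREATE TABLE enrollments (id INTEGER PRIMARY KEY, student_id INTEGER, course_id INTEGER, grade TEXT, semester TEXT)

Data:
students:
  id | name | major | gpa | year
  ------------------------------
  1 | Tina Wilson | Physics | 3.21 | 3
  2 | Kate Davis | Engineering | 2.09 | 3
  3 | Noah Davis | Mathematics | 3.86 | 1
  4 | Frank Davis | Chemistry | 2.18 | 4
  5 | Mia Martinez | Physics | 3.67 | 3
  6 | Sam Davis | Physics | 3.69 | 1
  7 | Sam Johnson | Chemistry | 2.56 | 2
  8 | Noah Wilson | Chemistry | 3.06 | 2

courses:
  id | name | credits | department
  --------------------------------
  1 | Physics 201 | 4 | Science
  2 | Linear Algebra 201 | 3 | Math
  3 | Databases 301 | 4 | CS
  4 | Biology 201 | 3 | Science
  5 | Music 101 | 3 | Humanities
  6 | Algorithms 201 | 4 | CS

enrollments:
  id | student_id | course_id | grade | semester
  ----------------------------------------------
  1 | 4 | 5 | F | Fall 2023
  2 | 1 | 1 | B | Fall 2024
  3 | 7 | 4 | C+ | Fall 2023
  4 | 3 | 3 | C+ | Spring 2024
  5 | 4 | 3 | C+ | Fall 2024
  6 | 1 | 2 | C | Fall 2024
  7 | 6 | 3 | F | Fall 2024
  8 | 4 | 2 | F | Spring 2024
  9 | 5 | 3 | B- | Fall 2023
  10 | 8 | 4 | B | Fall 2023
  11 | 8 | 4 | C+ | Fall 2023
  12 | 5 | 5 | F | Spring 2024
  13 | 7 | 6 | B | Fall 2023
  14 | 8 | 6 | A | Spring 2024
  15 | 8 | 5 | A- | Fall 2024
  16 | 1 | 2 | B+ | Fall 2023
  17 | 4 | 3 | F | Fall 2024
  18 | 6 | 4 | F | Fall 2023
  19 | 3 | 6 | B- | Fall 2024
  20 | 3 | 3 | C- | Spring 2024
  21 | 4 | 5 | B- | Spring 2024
SELECT name, year FROM students WHERE year >= (SELECT MIN(year) FROM students)

Execution result:
name | year
Tina Wilson | 3
Kate Davis | 3
Noah Davis | 1
Frank Davis | 4
Mia Martinez | 3
Sam Davis | 1
Sam Johnson | 2
Noah Wilson | 2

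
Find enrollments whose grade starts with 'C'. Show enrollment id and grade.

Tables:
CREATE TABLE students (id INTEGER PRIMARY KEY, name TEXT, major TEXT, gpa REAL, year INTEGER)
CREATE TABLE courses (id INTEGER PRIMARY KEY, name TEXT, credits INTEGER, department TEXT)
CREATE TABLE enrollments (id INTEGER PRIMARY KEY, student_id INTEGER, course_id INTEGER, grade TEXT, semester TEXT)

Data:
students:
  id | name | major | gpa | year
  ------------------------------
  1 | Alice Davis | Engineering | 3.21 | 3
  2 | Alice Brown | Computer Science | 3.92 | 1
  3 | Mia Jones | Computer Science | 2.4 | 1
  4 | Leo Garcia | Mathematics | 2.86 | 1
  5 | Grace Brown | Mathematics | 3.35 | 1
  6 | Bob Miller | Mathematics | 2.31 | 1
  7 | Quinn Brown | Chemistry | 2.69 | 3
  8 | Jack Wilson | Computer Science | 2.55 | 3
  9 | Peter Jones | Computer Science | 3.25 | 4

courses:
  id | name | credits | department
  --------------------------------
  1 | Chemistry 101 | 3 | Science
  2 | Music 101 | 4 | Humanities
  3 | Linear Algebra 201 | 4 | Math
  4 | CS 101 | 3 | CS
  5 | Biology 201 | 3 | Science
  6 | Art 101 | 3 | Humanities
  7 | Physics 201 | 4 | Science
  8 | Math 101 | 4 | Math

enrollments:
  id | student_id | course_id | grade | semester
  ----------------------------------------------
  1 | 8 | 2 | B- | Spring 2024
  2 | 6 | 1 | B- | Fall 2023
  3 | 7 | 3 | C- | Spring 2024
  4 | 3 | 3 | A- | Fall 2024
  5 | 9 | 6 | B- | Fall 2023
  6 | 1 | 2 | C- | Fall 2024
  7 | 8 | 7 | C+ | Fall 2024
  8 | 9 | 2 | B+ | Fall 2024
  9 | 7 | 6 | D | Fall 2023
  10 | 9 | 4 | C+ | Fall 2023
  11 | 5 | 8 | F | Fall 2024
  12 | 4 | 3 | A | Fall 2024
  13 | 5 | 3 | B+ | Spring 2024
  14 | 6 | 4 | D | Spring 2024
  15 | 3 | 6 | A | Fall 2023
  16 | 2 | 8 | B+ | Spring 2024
SELECT id, grade FROM enrollments WHERE grade LIKE 'C%'

Execution result:
id | grade
3 | C-
6 | C-
7 | C+
10 | C+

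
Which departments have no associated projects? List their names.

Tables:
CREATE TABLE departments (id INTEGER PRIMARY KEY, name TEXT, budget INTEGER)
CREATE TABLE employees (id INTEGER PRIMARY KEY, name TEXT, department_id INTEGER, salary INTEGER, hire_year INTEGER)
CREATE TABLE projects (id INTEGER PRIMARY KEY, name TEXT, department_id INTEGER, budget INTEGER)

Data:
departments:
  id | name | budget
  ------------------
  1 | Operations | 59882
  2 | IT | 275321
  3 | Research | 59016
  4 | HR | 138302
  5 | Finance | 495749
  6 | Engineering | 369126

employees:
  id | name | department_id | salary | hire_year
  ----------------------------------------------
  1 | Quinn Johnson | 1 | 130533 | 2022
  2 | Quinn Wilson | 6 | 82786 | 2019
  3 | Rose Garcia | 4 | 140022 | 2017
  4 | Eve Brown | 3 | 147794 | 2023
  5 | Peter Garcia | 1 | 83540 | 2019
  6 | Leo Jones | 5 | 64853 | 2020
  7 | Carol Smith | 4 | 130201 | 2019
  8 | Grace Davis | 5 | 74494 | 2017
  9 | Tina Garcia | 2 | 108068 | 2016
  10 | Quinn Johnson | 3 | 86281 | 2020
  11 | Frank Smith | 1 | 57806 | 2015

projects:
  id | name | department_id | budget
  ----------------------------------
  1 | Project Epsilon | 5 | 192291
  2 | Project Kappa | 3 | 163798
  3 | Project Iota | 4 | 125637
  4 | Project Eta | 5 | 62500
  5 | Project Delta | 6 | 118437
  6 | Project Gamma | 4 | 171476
SELECT p.name FROM departments p LEFT JOIN projects c ON c.department_id = p.id WHERE c.id IS NULL

Execution result:
name
Operations
IT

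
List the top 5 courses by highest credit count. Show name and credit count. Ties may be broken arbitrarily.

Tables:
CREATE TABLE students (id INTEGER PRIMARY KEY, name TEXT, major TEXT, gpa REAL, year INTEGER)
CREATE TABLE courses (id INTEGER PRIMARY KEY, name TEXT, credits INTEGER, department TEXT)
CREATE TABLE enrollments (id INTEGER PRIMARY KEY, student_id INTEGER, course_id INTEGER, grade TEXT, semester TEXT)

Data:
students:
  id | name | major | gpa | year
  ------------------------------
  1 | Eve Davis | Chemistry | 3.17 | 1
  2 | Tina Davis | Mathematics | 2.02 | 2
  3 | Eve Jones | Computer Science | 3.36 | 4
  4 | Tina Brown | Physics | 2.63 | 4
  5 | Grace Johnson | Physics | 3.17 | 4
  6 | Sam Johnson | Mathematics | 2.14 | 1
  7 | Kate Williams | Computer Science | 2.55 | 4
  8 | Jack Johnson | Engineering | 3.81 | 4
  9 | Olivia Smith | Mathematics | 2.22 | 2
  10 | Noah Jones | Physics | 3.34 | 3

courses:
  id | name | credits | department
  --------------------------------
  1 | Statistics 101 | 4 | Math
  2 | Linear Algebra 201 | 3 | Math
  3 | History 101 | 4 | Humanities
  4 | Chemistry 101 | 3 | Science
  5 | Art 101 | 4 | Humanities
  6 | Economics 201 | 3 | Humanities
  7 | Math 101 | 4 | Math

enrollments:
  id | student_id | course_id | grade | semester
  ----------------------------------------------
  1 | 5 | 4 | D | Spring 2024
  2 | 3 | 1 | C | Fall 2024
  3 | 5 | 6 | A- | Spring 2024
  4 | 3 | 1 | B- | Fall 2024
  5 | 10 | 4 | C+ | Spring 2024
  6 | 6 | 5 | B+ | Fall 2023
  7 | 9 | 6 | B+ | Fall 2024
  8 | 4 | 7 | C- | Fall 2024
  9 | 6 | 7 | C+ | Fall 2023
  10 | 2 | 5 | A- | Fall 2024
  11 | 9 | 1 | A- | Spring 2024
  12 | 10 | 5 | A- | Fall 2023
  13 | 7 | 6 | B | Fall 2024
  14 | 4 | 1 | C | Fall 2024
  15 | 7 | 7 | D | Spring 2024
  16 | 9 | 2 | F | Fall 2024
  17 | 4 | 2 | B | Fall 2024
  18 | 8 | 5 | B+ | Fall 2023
SELECT name, credits FROM courses ORDER BY credits DESC LIMIT 5

Execution result:
name | credits
Statistics 101 | 4
History 101 | 4
Art 101 | 4
Math 101 | 4
Linear Algebra 201 | 3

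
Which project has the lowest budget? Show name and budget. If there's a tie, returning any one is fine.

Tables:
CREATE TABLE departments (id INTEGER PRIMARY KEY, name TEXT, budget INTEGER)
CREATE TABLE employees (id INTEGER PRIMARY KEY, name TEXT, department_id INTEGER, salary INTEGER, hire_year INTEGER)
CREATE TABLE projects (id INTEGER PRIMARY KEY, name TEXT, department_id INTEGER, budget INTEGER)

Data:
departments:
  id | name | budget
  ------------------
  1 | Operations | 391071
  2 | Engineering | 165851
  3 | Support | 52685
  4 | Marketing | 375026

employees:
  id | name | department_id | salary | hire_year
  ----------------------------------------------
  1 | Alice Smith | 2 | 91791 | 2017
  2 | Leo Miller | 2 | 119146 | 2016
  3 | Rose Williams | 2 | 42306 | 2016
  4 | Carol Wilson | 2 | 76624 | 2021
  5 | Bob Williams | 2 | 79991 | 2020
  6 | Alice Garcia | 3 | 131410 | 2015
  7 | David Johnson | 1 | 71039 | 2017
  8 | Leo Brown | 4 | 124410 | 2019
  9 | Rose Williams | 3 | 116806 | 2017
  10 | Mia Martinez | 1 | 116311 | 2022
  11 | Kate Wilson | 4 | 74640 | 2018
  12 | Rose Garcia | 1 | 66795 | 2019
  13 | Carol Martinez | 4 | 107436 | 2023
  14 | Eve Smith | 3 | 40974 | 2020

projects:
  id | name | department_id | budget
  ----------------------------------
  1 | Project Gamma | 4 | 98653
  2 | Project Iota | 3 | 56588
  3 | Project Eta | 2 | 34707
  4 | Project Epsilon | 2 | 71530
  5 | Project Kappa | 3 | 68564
SELECT name, budget FROM projects ORDER BY budget ASC LIMIT 1

Execution result:
name | budget
Project Eta | 34707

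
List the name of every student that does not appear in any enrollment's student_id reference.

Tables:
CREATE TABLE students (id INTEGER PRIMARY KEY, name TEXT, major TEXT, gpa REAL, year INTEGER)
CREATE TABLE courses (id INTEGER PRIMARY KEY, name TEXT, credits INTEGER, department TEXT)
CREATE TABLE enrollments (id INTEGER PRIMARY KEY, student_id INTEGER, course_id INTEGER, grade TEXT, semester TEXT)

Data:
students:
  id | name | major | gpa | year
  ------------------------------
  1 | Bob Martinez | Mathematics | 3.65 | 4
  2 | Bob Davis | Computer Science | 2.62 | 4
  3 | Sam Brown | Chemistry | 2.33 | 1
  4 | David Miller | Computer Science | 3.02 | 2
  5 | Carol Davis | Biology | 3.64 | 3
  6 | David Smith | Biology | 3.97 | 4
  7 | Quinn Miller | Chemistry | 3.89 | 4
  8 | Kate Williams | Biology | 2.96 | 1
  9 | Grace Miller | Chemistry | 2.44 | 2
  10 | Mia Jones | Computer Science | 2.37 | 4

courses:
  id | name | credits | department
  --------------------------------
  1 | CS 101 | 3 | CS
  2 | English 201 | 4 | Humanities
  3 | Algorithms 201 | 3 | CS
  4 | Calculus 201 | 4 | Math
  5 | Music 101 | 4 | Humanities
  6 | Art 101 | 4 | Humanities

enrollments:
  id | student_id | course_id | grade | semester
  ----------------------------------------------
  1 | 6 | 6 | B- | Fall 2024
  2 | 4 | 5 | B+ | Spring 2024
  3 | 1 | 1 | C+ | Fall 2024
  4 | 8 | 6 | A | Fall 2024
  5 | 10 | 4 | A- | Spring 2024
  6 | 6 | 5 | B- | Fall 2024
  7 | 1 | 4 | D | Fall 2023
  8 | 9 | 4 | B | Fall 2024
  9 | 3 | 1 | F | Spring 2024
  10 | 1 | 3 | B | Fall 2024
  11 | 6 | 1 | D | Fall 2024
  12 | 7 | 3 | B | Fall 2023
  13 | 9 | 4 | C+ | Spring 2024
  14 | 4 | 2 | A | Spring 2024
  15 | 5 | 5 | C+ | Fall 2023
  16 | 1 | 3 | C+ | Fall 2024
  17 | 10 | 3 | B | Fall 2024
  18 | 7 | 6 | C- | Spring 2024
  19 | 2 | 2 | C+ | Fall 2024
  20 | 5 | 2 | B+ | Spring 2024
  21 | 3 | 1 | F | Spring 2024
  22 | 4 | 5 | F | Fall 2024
SELECT p.name FROM students p LEFT JOIN enrollments c ON c.student_id = p.id WHERE c.id IS NULL

Execution result:
(no rows)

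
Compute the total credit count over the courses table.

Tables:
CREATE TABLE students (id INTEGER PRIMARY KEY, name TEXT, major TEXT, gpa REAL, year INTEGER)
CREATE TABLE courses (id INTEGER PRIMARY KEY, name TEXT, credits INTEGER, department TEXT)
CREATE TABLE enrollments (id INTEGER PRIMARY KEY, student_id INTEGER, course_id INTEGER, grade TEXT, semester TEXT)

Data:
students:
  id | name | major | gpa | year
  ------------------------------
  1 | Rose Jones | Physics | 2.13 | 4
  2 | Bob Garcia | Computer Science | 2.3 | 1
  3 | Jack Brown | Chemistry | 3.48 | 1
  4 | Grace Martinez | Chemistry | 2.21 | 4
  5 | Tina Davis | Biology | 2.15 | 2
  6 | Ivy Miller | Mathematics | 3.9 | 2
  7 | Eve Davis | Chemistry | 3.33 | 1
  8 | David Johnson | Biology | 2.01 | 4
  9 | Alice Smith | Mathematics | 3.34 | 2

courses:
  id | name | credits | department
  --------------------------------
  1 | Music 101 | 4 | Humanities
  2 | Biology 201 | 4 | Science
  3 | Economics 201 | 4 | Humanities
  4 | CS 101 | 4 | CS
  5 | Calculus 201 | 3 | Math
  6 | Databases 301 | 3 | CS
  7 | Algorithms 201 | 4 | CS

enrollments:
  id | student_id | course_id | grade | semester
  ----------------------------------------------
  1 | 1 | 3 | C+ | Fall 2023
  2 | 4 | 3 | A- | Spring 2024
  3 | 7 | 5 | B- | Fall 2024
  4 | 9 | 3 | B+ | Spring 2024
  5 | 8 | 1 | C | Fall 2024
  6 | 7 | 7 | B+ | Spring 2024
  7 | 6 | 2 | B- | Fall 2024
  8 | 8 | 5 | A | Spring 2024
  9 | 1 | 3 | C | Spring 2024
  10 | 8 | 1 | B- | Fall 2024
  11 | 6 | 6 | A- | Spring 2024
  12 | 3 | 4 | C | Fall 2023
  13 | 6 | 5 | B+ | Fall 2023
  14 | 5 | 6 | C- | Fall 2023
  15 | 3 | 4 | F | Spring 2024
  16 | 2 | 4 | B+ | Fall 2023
SELECT SUM(credits) FROM courses

Execution result:
26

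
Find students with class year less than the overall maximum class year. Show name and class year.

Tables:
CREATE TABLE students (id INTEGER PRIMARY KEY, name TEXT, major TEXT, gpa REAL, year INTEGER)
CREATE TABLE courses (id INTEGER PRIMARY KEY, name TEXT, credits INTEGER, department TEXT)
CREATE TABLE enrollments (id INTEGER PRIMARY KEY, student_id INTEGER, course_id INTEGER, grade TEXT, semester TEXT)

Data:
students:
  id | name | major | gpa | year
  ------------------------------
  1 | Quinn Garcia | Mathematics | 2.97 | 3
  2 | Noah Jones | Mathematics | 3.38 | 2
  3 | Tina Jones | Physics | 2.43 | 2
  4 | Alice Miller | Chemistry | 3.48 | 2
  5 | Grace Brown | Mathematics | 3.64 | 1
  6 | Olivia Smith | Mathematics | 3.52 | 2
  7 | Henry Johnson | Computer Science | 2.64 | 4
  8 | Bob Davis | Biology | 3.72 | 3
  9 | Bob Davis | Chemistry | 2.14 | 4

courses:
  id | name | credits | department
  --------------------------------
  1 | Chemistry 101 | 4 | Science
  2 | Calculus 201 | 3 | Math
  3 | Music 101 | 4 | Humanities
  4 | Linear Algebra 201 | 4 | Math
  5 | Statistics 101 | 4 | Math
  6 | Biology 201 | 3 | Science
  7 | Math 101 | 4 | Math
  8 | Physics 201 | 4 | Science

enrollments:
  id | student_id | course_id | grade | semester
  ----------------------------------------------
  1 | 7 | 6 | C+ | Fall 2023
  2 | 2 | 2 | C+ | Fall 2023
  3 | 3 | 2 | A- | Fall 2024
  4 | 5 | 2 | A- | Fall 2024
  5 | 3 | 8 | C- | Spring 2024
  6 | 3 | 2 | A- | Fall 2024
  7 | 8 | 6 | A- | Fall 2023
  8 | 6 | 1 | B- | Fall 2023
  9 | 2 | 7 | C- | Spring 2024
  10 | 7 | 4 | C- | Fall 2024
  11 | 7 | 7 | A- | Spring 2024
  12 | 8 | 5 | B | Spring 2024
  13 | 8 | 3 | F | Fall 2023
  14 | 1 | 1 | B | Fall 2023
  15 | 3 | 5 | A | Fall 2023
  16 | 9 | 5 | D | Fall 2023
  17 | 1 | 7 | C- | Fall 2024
SELECT name, year FROM students WHERE year < (SELECT MAX(year) FROM students)

Execution result:
name | year
Quinn Garcia | 3
Noah Jones | 2
Tina Jones | 2
Alice Miller | 2
Grace Brown | 1
Olivia Smith | 2
Bob Davis | 3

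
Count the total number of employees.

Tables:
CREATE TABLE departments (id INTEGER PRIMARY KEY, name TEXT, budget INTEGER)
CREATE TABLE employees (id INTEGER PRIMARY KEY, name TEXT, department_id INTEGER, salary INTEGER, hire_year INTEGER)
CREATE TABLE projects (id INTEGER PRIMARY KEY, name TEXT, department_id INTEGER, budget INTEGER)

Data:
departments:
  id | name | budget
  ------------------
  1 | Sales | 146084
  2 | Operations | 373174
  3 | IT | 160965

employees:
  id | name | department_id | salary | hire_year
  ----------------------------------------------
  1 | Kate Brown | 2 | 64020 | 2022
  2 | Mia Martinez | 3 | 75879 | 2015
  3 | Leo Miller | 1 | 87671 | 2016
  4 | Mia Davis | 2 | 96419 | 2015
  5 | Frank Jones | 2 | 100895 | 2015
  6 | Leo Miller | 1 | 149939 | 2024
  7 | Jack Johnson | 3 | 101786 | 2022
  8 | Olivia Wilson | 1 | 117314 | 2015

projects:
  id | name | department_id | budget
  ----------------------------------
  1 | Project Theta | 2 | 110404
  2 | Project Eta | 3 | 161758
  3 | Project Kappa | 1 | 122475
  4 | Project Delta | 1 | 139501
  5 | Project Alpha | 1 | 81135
SELECT COUNT(*) FROM employees

Execution result:
8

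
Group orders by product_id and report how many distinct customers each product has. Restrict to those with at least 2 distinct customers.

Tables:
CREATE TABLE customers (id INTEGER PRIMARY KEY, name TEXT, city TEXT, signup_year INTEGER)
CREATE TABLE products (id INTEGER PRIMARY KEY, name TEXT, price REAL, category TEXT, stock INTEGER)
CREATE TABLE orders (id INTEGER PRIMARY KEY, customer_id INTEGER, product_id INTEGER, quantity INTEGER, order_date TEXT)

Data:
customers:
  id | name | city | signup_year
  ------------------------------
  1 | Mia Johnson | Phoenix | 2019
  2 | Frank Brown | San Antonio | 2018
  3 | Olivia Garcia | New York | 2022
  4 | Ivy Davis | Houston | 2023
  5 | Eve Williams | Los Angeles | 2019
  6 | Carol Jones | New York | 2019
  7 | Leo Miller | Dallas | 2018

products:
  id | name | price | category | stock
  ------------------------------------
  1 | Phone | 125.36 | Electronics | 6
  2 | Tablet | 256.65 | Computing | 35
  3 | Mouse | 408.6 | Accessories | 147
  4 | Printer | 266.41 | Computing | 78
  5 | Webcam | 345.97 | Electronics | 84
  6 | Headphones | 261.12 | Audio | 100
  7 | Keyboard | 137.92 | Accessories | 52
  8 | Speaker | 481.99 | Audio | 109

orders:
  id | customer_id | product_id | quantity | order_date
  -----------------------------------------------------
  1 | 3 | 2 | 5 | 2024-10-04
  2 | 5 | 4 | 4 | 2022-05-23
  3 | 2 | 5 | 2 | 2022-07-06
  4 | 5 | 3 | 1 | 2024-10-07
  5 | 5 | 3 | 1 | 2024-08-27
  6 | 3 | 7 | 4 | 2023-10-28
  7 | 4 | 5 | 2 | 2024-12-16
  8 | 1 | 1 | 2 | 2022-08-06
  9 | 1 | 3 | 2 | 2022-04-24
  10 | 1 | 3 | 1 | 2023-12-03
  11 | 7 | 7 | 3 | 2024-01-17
SELECT product_id, COUNT(DISTINCT customer_id) AS distinct_customer_count FROM orders GROUP BY product_id HAVING COUNT(DISTINCT customer_id) >= 2

Execution result:
product_id | distinct_customer_count
3 | 2
5 | 2
7 | 2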